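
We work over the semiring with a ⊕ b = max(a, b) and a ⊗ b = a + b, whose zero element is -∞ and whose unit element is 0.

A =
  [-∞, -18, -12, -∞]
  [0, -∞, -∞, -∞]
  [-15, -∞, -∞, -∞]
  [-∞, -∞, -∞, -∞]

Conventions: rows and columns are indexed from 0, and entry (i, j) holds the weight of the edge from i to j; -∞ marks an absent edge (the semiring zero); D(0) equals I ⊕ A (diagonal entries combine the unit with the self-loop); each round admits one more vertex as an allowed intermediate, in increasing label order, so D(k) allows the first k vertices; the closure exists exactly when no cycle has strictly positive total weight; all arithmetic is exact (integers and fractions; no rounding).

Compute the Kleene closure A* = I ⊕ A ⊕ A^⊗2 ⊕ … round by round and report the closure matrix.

D(0):
  [0, -18, -12, -∞]
  [0, 0, -∞, -∞]
  [-15, -∞, 0, -∞]
  [-∞, -∞, -∞, 0]
D(1):
  [0, -18, -12, -∞]
  [0, 0, -12, -∞]
  [-15, -33, 0, -∞]
  [-∞, -∞, -∞, 0]
D(2):
  [0, -18, -12, -∞]
  [0, 0, -12, -∞]
  [-15, -33, 0, -∞]
  [-∞, -∞, -∞, 0]
D(3):
  [0, -18, -12, -∞]
  [0, 0, -12, -∞]
  [-15, -33, 0, -∞]
  [-∞, -∞, -∞, 0]
D(4):
  [0, -18, -12, -∞]
  [0, 0, -12, -∞]
  [-15, -33, 0, -∞]
  [-∞, -∞, -∞, 0]
Answer: A* = [[0, -18, -12, -∞], [0, 0, -12, -∞], [-15, -33, 0, -∞], [-∞, -∞, -∞, 0]]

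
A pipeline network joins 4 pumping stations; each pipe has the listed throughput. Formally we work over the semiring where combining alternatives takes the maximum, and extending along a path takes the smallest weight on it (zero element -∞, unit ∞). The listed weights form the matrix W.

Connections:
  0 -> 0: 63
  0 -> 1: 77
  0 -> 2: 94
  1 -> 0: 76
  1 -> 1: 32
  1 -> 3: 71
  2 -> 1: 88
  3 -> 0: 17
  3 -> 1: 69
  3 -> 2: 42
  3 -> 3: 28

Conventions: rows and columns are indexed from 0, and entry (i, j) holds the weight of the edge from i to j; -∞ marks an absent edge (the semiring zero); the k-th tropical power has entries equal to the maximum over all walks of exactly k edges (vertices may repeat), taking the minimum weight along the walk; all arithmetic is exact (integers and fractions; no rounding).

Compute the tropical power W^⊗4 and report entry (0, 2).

W^⊗2:
  [76, 88, 63, 71]
  [63, 76, 76, 32]
  [76, 32, -∞, 71]
  [69, 42, 28, 69]
W^⊗3:
  [76, 76, 76, 71]
  [76, 76, 63, 71]
  [63, 76, 76, 32]
  [63, 69, 69, 42]
W^⊗4:
  [76, 76, 76, 71]
  [76, 76, 76, 71]
  [76, 76, 63, 71]
  [69, 69, 63, 69]
Key observation: the optimum is the walk 0->2->1->0->2, with weight 94 min 88 min 76 min 94 = 76.
Optimal value attained by: walk 0->2->1->0->2.
Answer: (W^⊗4)[0][2] = 76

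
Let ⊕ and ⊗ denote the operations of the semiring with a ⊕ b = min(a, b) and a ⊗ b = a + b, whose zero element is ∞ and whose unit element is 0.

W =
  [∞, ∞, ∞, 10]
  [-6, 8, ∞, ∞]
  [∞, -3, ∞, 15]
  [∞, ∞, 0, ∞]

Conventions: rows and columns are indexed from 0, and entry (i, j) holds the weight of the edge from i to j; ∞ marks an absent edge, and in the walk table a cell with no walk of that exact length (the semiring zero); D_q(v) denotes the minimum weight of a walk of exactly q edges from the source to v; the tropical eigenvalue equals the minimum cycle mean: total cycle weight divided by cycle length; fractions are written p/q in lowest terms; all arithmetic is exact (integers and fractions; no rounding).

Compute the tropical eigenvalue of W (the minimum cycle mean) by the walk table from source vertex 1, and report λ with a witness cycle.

q=0: [∞, 0, ∞, ∞]
q=1: [-6, 8, ∞, ∞]
q=2: [2, 16, ∞, 4]
q=3: [10, 24, 4, 12]
q=4: [18, 1, 12, 19]
Optimal cycle mean attained by: cycle 0->3->2->1->0, total 10 + 0 + (-3) + (-6), length 4.
Answer: λ = 1/4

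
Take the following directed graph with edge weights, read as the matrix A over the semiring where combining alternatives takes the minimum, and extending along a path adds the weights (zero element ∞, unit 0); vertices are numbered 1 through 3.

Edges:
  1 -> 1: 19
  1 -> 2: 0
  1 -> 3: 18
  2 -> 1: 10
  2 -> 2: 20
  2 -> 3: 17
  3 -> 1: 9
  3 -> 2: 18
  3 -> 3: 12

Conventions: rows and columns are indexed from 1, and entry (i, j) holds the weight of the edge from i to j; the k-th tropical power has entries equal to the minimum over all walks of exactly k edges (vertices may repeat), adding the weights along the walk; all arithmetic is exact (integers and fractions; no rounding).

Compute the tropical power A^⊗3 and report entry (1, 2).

A^⊗2:
  [10, 19, 17]
  [26, 10, 28]
  [21, 9, 24]
A^⊗3:
  [26, 10, 28]
  [20, 26, 27]
  [19, 21, 26]
Key observation: the optimum is the walk 1->2->1->2, with weight 0 + 10 + 0 = 10.
Optimal value attained by: walk 1->2->1->2.
Answer: (A^⊗3)[1][2] = 10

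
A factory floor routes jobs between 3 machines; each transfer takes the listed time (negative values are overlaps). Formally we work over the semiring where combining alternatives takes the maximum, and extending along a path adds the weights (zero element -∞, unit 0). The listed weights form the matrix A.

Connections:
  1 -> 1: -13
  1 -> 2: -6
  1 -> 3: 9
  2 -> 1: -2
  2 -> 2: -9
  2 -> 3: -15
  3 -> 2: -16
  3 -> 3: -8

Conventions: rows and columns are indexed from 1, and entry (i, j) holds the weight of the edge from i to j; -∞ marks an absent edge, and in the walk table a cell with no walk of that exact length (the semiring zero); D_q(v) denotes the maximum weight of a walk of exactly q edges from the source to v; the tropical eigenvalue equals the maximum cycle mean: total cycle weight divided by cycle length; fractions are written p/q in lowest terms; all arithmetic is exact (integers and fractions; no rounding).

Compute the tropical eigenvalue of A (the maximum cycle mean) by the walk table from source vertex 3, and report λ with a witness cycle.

q=0: [-∞, -∞, 0]
q=1: [-∞, -16, -8]
q=2: [-18, -24, -16]
q=3: [-26, -24, -9]
Optimal cycle mean attained by: cycle 1->3->2->1, total 9 + (-16) + (-2), length 3.
Answer: λ = -3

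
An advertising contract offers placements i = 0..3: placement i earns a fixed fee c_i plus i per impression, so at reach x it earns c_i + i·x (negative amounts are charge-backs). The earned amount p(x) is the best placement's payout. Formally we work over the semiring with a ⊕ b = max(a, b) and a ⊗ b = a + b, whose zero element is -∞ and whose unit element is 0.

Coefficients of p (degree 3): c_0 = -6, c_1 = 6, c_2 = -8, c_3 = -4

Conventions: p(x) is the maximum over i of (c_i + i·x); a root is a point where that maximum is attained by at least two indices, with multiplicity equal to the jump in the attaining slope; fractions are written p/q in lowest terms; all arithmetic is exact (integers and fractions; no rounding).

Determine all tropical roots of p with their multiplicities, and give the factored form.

hull edge (i=0, c=-6) to (i=1, c=6): slope 12, span 1
hull edge (i=1, c=6) to (i=3, c=-4): slope -5, span 2
Factored form: p(x) = -4 ⊗ (x ⊕ (-12)) ⊗ (x ⊕ 5) ⊗ (x ⊕ 5)
Answer: roots = -12 (mult 1), 5 (mult 2)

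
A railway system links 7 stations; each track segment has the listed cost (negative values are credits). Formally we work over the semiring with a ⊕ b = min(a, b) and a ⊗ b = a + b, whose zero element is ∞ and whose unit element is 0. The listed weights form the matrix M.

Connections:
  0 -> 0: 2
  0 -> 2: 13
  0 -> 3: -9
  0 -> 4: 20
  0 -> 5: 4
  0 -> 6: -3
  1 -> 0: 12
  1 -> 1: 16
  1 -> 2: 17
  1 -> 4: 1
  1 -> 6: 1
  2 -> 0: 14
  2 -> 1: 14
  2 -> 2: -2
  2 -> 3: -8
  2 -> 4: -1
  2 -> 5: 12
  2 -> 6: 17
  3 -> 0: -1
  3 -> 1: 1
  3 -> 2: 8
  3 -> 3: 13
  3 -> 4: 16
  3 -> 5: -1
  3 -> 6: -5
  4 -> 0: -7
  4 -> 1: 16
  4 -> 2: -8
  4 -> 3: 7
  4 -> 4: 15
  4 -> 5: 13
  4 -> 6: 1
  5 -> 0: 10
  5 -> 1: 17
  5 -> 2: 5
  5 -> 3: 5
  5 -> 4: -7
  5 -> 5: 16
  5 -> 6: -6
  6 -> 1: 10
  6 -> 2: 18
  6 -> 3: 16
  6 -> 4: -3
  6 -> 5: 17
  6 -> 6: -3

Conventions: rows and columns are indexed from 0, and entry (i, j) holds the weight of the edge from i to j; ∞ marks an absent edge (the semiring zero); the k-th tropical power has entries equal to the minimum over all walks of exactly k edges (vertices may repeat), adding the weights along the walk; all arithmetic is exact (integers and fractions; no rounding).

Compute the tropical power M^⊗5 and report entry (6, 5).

M^⊗2:
  [-10, -8, -1, -7, -6, -10, -14]
  [-6, 11, -7, 3, -2, 14, -2]
  [-9, -7, -9, -10, -3, -9, -13]
  [1, 5, 4, -10, -8, 3, -8]
  [-5, 6, -10, -16, -9, -3, -10]
  [-14, 4, -15, -3, -9, 4, -9]
  [-10, 7, -11, 4, -6, 10, -6]
M^⊗3:
  [-13, -6, -14, -19, -17, -8, -17]
  [-9, 4, -10, -15, -8, -2, -9]
  [-11, -9, -11, -18, -16, -11, -16]
  [-15, -9, -16, -8, -11, -11, -15]
  [-17, -15, -17, -18, -13, -17, -21]
  [-16, -2, -17, -23, -16, -10, -17]
  [-13, 3, -14, -19, -12, -6, -13]
M^⊗4:
  [-24, -18, -25, -22, -20, -20, -24]
  [-16, -14, -16, -18, -12, -16, -20]
  [-23, -17, -24, -20, -19, -19, -23]
  [-18, -7, -19, -24, -18, -11, -18]
  [-20, -17, -21, -26, -24, -19, -24]
  [-24, -22, -24, -25, -20, -24, -28]
  [-20, -18, -20, -22, -16, -20, -24]
M^⊗5:
  [-27, -21, -28, -33, -27, -23, -27]
  [-19, -17, -20, -25, -23, -19, -23]
  [-26, -19, -27, -32, -26, -21, -26]
  [-25, -23, -26, -27, -21, -25, -29]
  [-31, -25, -32, -29, -27, -27, -31]
  [-27, -24, -28, -33, -31, -26, -31]
  [-23, -21, -24, -29, -27, -23, -27]
Key observation: the optimum is the walk 6->6->4->0->3->5, with weight (-3) + (-3) + (-7) + (-9) + (-1) = -23.
Optimal value attained by: walk 6->6->4->0->3->5.
Answer: (M^⊗5)[6][5] = -23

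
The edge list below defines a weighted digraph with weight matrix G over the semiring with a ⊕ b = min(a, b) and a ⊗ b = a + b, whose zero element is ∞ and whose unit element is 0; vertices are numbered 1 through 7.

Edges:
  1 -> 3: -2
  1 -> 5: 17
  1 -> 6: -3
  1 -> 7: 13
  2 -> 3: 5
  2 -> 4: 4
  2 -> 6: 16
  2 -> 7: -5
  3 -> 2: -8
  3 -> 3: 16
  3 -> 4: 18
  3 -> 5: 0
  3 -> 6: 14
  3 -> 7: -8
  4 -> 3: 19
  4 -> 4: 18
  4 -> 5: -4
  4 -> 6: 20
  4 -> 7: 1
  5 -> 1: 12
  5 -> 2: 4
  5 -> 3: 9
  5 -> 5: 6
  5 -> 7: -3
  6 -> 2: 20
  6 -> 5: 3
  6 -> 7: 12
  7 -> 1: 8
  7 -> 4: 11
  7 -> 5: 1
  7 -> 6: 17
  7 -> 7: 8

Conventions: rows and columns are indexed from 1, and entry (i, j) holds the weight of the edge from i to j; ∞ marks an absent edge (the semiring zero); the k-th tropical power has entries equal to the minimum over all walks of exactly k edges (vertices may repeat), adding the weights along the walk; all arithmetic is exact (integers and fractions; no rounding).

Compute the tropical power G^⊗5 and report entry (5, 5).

G^⊗2:
  [21, -10, 14, 16, -2, 12, -10]
  [3, -3, 21, 6, -4, 12, -3]
  [0, 4, -3, -4, -7, 8, -13]
  [8, 0, 5, 12, 2, 18, -7]
  [5, 1, 9, 8, -2, 9, -1]
  [15, 7, 12, 23, 9, 29, 0]
  [13, 5, 6, 19, 7, 5, -2]
G^⊗3:
  [-2, 2, -5, -6, -9, 6, -15]
  [5, 0, 1, 1, -2, 0, -8]
  [-5, -11, -2, -2, -12, -3, -11]
  [1, -3, 5, 4, -6, 5, -5]
  [7, 1, 3, 5, 0, 2, -5]
  [8, 4, 12, 11, 1, 12, 2]
  [6, -2, 10, 9, -1, 10, -2]
G^⊗4:
  [-7, -13, -4, -4, -14, -5, -13]
  [0, -7, 3, 3, -7, 2, -7]
  [-3, -10, -7, -7, -10, -8, -16]
  [3, -3, -1, 1, -4, -2, -9]
  [3, -5, 5, 5, -4, 4, -5]
  [10, 4, 6, 8, 3, 5, -2]
  [6, 2, 3, 2, -1, 3, -7]
G^⊗5:
  [-5, -12, -9, -9, -12, -10, -18]
  [1, -5, -2, -3, -6, -3, -12]
  [-8, -15, -5, -6, -15, -6, -15]
  [-1, -9, 1, 1, -8, 0, -9]
  [3, -3, 0, -1, -4, 0, -10]
  [6, -2, 8, 8, -1, 7, -2]
  [1, -5, 4, 4, -6, 3, -5]
Key observation: the optimum is the walk 5->7->1->3->7->5, with weight (-3) + 8 + (-2) + (-8) + 1 = -4.
Optimal value attained by: walk 5->7->1->3->7->5.
Answer: (G^⊗5)[5][5] = -4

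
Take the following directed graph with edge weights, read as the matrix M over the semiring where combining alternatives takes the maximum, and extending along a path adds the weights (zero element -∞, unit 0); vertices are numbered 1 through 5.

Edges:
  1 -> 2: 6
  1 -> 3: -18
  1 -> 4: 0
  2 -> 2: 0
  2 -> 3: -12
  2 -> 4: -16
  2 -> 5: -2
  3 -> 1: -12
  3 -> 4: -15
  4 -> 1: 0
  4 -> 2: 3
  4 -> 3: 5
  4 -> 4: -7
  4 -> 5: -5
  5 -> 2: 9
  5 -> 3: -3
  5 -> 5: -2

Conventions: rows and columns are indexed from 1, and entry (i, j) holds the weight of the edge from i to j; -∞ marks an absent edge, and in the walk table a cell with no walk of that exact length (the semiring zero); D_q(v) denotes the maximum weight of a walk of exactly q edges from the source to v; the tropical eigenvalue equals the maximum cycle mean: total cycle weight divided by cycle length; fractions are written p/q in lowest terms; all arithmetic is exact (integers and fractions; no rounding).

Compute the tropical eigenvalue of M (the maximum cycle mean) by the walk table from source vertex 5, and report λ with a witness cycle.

q=0: [-∞, -∞, -∞, -∞, 0]
q=1: [-∞, 9, -3, -∞, -2]
q=2: [-15, 9, -3, -7, 7]
q=3: [-7, 16, 4, -7, 7]
q=4: [-7, 16, 4, 0, 14]
q=5: [0, 23, 11, 0, 14]
Optimal cycle mean attained by: cycle 2->5->2, total (-2) + 9, length 2.
Answer: λ = 7/2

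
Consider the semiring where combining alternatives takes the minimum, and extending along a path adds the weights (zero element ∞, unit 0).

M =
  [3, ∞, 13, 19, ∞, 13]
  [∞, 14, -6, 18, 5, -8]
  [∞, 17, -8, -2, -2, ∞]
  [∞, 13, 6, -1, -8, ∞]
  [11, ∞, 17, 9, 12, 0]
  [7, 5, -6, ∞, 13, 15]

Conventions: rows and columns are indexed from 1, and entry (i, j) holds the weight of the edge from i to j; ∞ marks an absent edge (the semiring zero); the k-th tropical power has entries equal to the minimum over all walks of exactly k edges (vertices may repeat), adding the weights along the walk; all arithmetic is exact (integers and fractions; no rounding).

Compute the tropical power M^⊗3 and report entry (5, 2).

M^⊗2:
  [6, 18, 5, 11, 11, 16]
  [-1, -3, -14, -8, -8, 5]
  [9, 9, -16, -10, -10, -2]
  [3, 12, -2, -2, -9, -8]
  [7, 5, -6, 8, 1, 12]
  [10, 11, -14, -8, -8, -3]
M^⊗3:
  [9, 21, -3, 3, 3, 10]
  [2, 3, -22, -16, -16, -11]
  [1, 1, -24, -18, -18, -10]
  [-1, -3, -14, -4, -10, -9]
  [10, 11, -14, -8, -8, -3]
  [3, 2, -22, -16, -16, -8]
Key observation: the optimum is the walk 5->6->3->2, with weight 0 + (-6) + 17 = 11.
Optimal value attained by: walk 5->6->3->2.
Answer: (M^⊗3)[5][2] = 11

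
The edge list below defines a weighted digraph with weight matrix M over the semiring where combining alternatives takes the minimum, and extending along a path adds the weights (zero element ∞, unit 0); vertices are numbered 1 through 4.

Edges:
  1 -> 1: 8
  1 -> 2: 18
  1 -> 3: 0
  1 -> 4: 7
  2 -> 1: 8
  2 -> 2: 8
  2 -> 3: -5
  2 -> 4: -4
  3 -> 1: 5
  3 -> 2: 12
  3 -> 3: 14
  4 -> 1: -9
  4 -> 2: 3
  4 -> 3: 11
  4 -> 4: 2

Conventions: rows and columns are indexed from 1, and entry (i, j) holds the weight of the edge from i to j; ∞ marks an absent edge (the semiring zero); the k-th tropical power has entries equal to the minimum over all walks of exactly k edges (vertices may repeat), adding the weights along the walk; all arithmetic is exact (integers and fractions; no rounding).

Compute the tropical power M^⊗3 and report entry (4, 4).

M^⊗2:
  [-2, 10, 8, 9]
  [-13, -1, 3, -2]
  [13, 20, 5, 8]
  [-7, 5, -9, -2]
M^⊗3:
  [0, 12, -2, 5]
  [-11, 1, -13, -6]
  [-1, 11, 13, 10]
  [-11, 1, -7, 0]
Key observation: the optimum is the walk 4->1->4->4, with weight (-9) + 7 + 2 = 0.
Optimal value attained by: walk 4->1->4->4.
Answer: (M^⊗3)[4][4] = 0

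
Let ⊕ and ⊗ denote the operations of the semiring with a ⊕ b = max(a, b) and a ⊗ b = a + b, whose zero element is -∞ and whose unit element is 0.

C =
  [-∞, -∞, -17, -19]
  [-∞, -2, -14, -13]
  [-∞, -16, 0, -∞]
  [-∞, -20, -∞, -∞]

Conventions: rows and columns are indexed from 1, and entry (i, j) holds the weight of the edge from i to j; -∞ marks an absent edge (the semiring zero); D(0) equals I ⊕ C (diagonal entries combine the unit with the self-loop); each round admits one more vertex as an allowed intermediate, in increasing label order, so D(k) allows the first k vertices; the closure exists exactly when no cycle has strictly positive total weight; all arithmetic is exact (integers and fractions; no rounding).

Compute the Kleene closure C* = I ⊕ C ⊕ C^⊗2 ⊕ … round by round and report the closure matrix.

D(0):
  [0, -∞, -17, -19]
  [-∞, 0, -14, -13]
  [-∞, -16, 0, -∞]
  [-∞, -20, -∞, 0]
D(1):
  [0, -∞, -17, -19]
  [-∞, 0, -14, -13]
  [-∞, -16, 0, -∞]
  [-∞, -20, -∞, 0]
D(2):
  [0, -∞, -17, -19]
  [-∞, 0, -14, -13]
  [-∞, -16, 0, -29]
  [-∞, -20, -34, 0]
D(3):
  [0, -33, -17, -19]
  [-∞, 0, -14, -13]
  [-∞, -16, 0, -29]
  [-∞, -20, -34, 0]
D(4):
  [0, -33, -17, -19]
  [-∞, 0, -14, -13]
  [-∞, -16, 0, -29]
  [-∞, -20, -34, 0]
Answer: C* = [[0, -33, -17, -19], [-∞, 0, -14, -13], [-∞, -16, 0, -29], [-∞, -20, -34, 0]]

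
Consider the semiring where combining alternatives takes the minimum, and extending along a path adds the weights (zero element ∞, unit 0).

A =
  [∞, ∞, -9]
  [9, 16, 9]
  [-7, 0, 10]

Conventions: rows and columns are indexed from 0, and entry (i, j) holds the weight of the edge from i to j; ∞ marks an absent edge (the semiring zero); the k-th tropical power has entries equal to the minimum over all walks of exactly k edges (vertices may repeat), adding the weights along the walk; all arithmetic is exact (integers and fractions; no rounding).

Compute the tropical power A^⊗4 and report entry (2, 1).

A^⊗2:
  [-16, -9, 1]
  [2, 9, 0]
  [3, 10, -16]
A^⊗3:
  [-6, 1, -25]
  [-7, 0, -7]
  [-23, -16, -6]
A^⊗4:
  [-32, -25, -15]
  [-14, -7, -16]
  [-13, -6, -32]
Key observation: the optimum is the walk 2->0->2->2->1, with weight (-7) + (-9) + 10 + 0 = -6.
Optimal value attained by: walk 2->0->2->2->1.
Answer: (A^⊗4)[2][1] = -6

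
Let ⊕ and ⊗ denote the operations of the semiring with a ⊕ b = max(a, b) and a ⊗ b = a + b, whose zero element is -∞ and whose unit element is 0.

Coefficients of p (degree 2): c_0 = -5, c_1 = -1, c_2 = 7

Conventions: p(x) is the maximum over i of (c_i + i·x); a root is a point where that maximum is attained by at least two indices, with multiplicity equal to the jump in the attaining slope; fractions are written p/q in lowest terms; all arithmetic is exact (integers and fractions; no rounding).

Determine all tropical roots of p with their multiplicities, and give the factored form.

hull edge (i=0, c=-5) to (i=2, c=7): slope 6, span 2
Factored form: p(x) = 7 ⊗ (x ⊕ (-6)) ⊗ (x ⊕ (-6))
Answer: roots = -6 (mult 2)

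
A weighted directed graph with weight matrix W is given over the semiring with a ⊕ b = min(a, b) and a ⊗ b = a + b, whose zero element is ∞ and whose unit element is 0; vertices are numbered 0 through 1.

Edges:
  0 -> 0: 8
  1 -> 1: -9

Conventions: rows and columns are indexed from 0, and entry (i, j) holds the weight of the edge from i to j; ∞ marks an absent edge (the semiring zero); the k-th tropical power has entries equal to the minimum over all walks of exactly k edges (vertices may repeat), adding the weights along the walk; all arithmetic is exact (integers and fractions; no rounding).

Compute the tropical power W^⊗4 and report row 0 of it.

W^⊗2:
  [16, ∞]
  [∞, -18]
W^⊗3:
  [24, ∞]
  [∞, -27]
W^⊗4:
  [32, ∞]
  [∞, -36]
Answer: row 0 of W^⊗4 = [32, ∞]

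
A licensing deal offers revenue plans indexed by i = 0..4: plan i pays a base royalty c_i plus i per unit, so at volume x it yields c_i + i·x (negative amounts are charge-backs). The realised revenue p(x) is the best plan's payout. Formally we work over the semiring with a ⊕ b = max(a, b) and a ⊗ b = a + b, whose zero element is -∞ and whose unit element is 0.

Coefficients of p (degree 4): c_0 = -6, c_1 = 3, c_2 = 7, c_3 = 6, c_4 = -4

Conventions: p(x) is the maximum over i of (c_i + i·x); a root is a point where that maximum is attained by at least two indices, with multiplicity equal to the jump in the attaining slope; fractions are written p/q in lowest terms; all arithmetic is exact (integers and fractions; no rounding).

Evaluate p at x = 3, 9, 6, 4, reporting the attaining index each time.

p(3) = max(-6+0·3=-6, 3+1·3=6, 7+2·3=13, 6+3·3=15, -4+4·3=8) = 15 (attained by i=3)
p(9) = max(-6+0·9=-6, 3+1·9=12, 7+2·9=25, 6+3·9=33, -4+4·9=32) = 33 (attained by i=3)
p(6) = max(-6+0·6=-6, 3+1·6=9, 7+2·6=19, 6+3·6=24, -4+4·6=20) = 24 (attained by i=3)
p(4) = max(-6+0·4=-6, 3+1·4=7, 7+2·4=15, 6+3·4=18, -4+4·4=12) = 18 (attained by i=3)
Answer: p(3) = 15; p(9) = 33; p(6) = 24; p(4) = 18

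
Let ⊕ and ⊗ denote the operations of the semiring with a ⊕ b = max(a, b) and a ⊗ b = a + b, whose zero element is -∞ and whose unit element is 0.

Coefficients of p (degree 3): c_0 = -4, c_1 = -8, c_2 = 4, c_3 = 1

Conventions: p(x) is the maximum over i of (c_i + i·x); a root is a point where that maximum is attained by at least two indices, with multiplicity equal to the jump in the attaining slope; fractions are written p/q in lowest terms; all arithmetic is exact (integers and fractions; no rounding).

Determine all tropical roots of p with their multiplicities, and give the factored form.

hull edge (i=0, c=-4) to (i=2, c=4): slope 4, span 2
hull edge (i=2, c=4) to (i=3, c=1): slope -3, span 1
Factored form: p(x) = 1 ⊗ (x ⊕ (-4)) ⊗ (x ⊕ (-4)) ⊗ (x ⊕ 3)
Answer: roots = -4 (mult 2), 3 (mult 1)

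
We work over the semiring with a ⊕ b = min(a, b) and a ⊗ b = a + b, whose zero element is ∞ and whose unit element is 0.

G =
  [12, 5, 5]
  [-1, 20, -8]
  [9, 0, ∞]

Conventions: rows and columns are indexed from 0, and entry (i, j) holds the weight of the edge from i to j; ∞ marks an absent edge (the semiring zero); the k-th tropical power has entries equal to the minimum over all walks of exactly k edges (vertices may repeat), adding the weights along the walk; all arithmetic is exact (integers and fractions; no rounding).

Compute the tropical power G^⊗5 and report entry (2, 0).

G^⊗2:
  [4, 5, -3]
  [1, -8, 4]
  [-1, 14, -8]
G^⊗3:
  [4, -3, -3]
  [-9, 4, -16]
  [1, -8, 4]
G^⊗4:
  [-4, -3, -11]
  [-7, -16, -4]
  [-9, 4, -16]
G^⊗5:
  [-4, -11, -11]
  [-17, -4, -24]
  [-7, -16, -4]
Key observation: the optimum is the walk 2->1->2->1->2->0, with weight 0 + (-8) + 0 + (-8) + 9 = -7.
Optimal value attained by: walk 2->1->2->1->2->0.
Answer: (G^⊗5)[2][0] = -7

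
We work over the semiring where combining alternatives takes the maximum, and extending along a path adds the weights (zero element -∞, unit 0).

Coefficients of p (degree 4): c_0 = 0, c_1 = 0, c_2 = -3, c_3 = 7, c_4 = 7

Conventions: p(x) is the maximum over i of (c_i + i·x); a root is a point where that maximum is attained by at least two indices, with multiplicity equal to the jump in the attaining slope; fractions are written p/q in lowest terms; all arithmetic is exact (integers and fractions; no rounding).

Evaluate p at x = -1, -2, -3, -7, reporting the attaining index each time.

p(-1) = max(0+0·(-1)=0, 0+1·(-1)=-1, -3+2·(-1)=-5, 7+3·(-1)=4, 7+4·(-1)=3) = 4 (attained by i=3)
p(-2) = max(0+0·(-2)=0, 0+1·(-2)=-2, -3+2·(-2)=-7, 7+3·(-2)=1, 7+4·(-2)=-1) = 1 (attained by i=3)
p(-3) = max(0+0·(-3)=0, 0+1·(-3)=-3, -3+2·(-3)=-9, 7+3·(-3)=-2, 7+4·(-3)=-5) = 0 (attained by i=0)
p(-7) = max(0+0·(-7)=0, 0+1·(-7)=-7, -3+2·(-7)=-17, 7+3·(-7)=-14, 7+4·(-7)=-21) = 0 (attained by i=0)
Answer: p(-1) = 4; p(-2) = 1; p(-3) = 0; p(-7) = 0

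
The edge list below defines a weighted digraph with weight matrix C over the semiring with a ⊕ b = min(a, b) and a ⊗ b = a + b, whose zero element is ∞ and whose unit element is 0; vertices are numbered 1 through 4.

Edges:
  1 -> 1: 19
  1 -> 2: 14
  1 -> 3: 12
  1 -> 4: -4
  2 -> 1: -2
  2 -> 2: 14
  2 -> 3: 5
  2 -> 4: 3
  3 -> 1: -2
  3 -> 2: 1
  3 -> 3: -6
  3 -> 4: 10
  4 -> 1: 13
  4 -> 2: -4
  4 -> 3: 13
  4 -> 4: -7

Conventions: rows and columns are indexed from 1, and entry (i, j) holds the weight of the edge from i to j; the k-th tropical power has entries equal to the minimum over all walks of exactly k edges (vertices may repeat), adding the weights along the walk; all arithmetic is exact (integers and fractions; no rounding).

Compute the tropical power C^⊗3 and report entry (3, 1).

C^⊗2:
  [9, -8, 6, -11]
  [3, -1, -1, -6]
  [-8, -5, -12, -6]
  [-6, -11, 1, -14]
C^⊗3:
  [-10, -15, -3, -18]
  [-3, -10, -7, -13]
  [-14, -11, -18, -13]
  [-13, -18, -6, -21]
Key observation: the optimum is the walk 3->3->3->1, with weight (-6) + (-6) + (-2) = -14.
Optimal value attained by: walk 3->3->3->1.
Answer: (C^⊗3)[3][1] = -14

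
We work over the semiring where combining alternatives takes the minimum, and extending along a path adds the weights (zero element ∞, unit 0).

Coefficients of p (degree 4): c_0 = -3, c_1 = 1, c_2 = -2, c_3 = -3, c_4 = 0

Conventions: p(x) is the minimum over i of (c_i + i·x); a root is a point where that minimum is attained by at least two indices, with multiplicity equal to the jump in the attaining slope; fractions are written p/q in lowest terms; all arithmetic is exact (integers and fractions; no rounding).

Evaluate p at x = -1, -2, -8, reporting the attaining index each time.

p(-1) = min(-3+0·(-1)=-3, 1+1·(-1)=0, -2+2·(-1)=-4, -3+3·(-1)=-6, 0+4·(-1)=-4) = -6 (attained by i=3)
p(-2) = min(-3+0·(-2)=-3, 1+1·(-2)=-1, -2+2·(-2)=-6, -3+3·(-2)=-9, 0+4·(-2)=-8) = -9 (attained by i=3)
p(-8) = min(-3+0·(-8)=-3, 1+1·(-8)=-7, -2+2·(-8)=-18, -3+3·(-8)=-27, 0+4·(-8)=-32) = -32 (attained by i=4)
Answer: p(-1) = -6; p(-2) = -9; p(-8) = -32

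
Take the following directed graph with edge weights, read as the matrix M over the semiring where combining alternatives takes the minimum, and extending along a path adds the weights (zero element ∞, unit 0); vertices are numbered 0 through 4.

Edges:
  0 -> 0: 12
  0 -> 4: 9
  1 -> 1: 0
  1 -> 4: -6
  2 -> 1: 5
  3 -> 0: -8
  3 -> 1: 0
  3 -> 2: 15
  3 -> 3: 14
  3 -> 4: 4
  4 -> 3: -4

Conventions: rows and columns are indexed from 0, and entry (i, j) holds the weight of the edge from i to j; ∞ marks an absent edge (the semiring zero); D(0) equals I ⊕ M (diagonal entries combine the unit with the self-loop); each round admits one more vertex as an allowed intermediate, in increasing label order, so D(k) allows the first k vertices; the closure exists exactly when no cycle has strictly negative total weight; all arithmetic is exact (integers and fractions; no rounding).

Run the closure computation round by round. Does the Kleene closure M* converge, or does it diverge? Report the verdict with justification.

D(0):
  [0, ∞, ∞, ∞, 9]
  [∞, 0, ∞, ∞, -6]
  [∞, 5, 0, ∞, ∞]
  [-8, 0, 15, 0, 4]
  [∞, ∞, ∞, -4, 0]
D(1):
  [0, ∞, ∞, ∞, 9]
  [∞, 0, ∞, ∞, -6]
  [∞, 5, 0, ∞, ∞]
  [-8, 0, 15, 0, 1]
  [∞, ∞, ∞, -4, 0]
D(2):
  [0, ∞, ∞, ∞, 9]
  [∞, 0, ∞, ∞, -6]
  [∞, 5, 0, ∞, -1]
  [-8, 0, 15, 0, -6]
  [∞, ∞, ∞, -4, 0]
D(3):
  [0, ∞, ∞, ∞, 9]
  [∞, 0, ∞, ∞, -6]
  [∞, 5, 0, ∞, -1]
  [-8, 0, 15, 0, -6]
  [∞, ∞, ∞, -4, 0]
Detection: at round 4, diagonal entry (4, 4) turns strictly negative.
Key observation: the cycle 4->3->0->4 has total weight (-4) + (-8) + 9, which is strictly negative.
Answer: DIVERGES — negative cycle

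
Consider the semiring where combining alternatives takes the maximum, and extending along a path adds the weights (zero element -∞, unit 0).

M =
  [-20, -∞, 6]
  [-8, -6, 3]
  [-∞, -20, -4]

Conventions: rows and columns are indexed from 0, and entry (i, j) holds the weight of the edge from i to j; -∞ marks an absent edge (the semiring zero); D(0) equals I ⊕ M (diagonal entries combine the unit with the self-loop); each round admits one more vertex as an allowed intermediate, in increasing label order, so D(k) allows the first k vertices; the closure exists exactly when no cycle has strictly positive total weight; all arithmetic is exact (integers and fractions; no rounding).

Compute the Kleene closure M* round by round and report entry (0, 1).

D(0):
  [0, -∞, 6]
  [-8, 0, 3]
  [-∞, -20, 0]
D(1):
  [0, -∞, 6]
  [-8, 0, 3]
  [-∞, -20, 0]
D(2):
  [0, -∞, 6]
  [-8, 0, 3]
  [-28, -20, 0]
D(3):
  [0, -14, 6]
  [-8, 0, 3]
  [-28, -20, 0]
Answer: M*[0][1] = -14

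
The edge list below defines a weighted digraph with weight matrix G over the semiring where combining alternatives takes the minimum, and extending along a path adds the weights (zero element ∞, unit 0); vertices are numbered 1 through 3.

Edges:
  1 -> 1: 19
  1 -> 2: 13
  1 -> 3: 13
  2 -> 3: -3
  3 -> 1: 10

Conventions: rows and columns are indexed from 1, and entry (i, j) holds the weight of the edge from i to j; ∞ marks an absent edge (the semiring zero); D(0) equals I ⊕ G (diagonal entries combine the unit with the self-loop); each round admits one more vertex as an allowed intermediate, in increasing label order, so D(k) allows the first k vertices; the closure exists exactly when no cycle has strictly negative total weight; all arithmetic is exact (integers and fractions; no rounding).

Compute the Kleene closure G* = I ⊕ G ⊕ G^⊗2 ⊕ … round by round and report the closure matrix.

D(0):
  [0, 13, 13]
  [∞, 0, -3]
  [10, ∞, 0]
D(1):
  [0, 13, 13]
  [∞, 0, -3]
  [10, 23, 0]
D(2):
  [0, 13, 10]
  [∞, 0, -3]
  [10, 23, 0]
D(3):
  [0, 13, 10]
  [7, 0, -3]
  [10, 23, 0]
Answer: G* = [[0, 13, 10], [7, 0, -3], [10, 23, 0]]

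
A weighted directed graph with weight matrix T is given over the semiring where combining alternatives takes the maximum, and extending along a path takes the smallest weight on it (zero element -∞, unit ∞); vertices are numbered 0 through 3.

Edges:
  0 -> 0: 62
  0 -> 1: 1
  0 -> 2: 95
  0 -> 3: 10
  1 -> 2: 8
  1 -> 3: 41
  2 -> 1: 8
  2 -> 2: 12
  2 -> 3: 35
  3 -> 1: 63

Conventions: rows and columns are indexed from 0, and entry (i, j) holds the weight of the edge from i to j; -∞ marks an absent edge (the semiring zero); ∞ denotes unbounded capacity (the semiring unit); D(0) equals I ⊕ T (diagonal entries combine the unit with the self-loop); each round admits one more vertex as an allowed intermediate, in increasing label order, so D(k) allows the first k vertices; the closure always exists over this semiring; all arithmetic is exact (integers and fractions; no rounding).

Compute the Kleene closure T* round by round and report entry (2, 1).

D(0):
  [∞, 1, 95, 10]
  [-∞, ∞, 8, 41]
  [-∞, 8, ∞, 35]
  [-∞, 63, -∞, ∞]
D(1):
  [∞, 1, 95, 10]
  [-∞, ∞, 8, 41]
  [-∞, 8, ∞, 35]
  [-∞, 63, -∞, ∞]
D(2):
  [∞, 1, 95, 10]
  [-∞, ∞, 8, 41]
  [-∞, 8, ∞, 35]
  [-∞, 63, 8, ∞]
D(3):
  [∞, 8, 95, 35]
  [-∞, ∞, 8, 41]
  [-∞, 8, ∞, 35]
  [-∞, 63, 8, ∞]
D(4):
  [∞, 35, 95, 35]
  [-∞, ∞, 8, 41]
  [-∞, 35, ∞, 35]
  [-∞, 63, 8, ∞]
Answer: T*[2][1] = 35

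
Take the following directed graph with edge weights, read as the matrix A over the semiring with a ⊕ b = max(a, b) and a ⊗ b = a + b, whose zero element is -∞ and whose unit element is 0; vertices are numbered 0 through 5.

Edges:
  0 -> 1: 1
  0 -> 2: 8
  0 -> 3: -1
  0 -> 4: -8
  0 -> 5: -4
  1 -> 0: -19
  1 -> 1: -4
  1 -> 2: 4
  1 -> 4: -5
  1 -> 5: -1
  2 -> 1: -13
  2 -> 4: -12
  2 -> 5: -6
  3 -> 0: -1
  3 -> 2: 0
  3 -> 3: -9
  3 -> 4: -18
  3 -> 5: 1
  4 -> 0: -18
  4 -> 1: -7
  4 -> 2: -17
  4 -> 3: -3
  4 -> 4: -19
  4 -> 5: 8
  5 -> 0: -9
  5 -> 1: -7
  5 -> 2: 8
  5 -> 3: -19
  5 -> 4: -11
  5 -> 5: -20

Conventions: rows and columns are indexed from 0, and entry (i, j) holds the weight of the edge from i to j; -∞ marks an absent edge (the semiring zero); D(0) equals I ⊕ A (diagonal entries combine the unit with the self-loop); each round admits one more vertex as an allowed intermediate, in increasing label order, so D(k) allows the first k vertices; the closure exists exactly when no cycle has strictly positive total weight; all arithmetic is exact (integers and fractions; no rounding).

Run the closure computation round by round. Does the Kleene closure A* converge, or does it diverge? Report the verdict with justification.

D(0):
  [0, 1, 8, -1, -8, -4]
  [-19, 0, 4, -∞, -5, -1]
  [-∞, -13, 0, -∞, -12, -6]
  [-1, -∞, 0, 0, -18, 1]
  [-18, -7, -17, -3, 0, 8]
  [-9, -7, 8, -19, -11, 0]
D(1):
  [0, 1, 8, -1, -8, -4]
  [-19, 0, 4, -20, -5, -1]
  [-∞, -13, 0, -∞, -12, -6]
  [-1, 0, 7, 0, -9, 1]
  [-18, -7, -10, -3, 0, 8]
  [-9, -7, 8, -10, -11, 0]
D(2):
  [0, 1, 8, -1, -4, 0]
  [-19, 0, 4, -20, -5, -1]
  [-32, -13, 0, -33, -12, -6]
  [-1, 0, 7, 0, -5, 1]
  [-18, -7, -3, -3, 0, 8]
  [-9, -7, 8, -10, -11, 0]
Detection: at round 3, diagonal entry (5, 5) turns strictly positive.
Key observation: the cycle 5->2->5 has total weight 8 + (-6), which is strictly positive.
Answer: DIVERGES — positive cycle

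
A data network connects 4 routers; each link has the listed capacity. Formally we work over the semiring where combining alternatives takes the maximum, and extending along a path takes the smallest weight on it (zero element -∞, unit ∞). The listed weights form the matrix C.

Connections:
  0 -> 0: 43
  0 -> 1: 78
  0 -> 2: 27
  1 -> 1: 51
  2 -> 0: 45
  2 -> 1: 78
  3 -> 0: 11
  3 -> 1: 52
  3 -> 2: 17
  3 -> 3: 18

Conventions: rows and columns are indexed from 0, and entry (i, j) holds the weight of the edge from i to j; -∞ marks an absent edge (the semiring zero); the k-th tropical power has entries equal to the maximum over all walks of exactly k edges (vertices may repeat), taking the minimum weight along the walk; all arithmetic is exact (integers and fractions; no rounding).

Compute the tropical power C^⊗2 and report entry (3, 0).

C^⊗2:
  [43, 51, 27, -∞]
  [-∞, 51, -∞, -∞]
  [43, 51, 27, -∞]
  [17, 51, 17, 18]
Key observation: the optimum is the walk 3->2->0, with weight 17 min 45 = 17.
Optimal value attained by: walk 3->2->0.
Answer: (C^⊗2)[3][0] = 17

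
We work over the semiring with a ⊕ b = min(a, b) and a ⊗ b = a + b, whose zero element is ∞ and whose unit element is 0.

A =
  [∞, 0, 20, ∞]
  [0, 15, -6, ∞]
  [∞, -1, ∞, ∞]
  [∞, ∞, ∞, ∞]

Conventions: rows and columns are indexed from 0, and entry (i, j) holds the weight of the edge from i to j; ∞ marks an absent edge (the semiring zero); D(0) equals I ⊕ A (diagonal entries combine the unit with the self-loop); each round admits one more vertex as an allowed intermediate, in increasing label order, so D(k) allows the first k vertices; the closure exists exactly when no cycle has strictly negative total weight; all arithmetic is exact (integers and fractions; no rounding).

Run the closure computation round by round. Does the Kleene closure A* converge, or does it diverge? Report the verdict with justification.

D(0):
  [0, 0, 20, ∞]
  [0, 0, -6, ∞]
  [∞, -1, 0, ∞]
  [∞, ∞, ∞, 0]
D(1):
  [0, 0, 20, ∞]
  [0, 0, -6, ∞]
  [∞, -1, 0, ∞]
  [∞, ∞, ∞, 0]
Detection: at round 2, diagonal entry (2, 2) turns strictly negative.
Key observation: the cycle 2->1->2 has total weight (-1) + (-6), which is strictly negative.
Answer: DIVERGES — negative cycle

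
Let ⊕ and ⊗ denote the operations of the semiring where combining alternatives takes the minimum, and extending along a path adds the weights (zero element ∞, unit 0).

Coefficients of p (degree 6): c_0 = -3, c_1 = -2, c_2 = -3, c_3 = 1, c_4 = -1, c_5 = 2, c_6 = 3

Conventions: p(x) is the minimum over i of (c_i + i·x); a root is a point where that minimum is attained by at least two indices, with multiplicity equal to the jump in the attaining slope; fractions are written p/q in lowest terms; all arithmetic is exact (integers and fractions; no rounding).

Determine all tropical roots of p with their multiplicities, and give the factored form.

hull edge (i=0, c=-3) to (i=2, c=-3): slope 0, span 2
hull edge (i=2, c=-3) to (i=4, c=-1): slope 1, span 2
hull edge (i=4, c=-1) to (i=6, c=3): slope 2, span 2
Factored form: p(x) = 3 ⊗ (x ⊕ (-2)) ⊗ (x ⊕ (-2)) ⊗ (x ⊕ (-1)) ⊗ (x ⊕ (-1)) ⊗ (x ⊕ 0) ⊗ (x ⊕ 0)
Answer: roots = -2 (mult 2), -1 (mult 2), 0 (mult 2)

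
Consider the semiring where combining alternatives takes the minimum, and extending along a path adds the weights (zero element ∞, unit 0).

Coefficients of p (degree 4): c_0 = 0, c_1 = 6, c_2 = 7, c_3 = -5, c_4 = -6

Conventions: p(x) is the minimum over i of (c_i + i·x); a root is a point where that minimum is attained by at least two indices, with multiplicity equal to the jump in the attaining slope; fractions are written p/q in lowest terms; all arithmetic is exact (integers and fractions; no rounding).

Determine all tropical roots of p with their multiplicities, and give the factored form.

hull edge (i=0, c=0) to (i=3, c=-5): slope -5/3, span 3
hull edge (i=3, c=-5) to (i=4, c=-6): slope -1, span 1
Factored form: p(x) = -6 ⊗ (x ⊕ 1) ⊗ (x ⊕ 5/3) ⊗ (x ⊕ 5/3) ⊗ (x ⊕ 5/3)
Answer: roots = 1 (mult 1), 5/3 (mult 3)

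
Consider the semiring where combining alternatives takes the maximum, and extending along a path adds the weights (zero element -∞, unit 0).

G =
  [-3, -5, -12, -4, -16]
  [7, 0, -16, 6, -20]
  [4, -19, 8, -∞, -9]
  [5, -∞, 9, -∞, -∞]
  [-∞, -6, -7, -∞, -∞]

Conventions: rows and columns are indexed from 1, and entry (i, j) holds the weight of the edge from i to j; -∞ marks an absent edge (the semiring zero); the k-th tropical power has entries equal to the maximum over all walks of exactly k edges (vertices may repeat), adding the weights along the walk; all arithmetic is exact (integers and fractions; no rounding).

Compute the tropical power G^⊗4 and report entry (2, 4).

G^⊗2:
  [2, -5, 5, 1, -19]
  [11, 2, 15, 6, -9]
  [12, -1, 16, 0, -1]
  [13, 0, 17, 1, 0]
  [1, -6, 1, 0, -16]
G^⊗3:
  [9, -3, 13, 1, -4]
  [19, 6, 23, 8, 6]
  [20, 7, 24, 8, 7]
  [21, 8, 25, 9, 8]
  [5, -4, 9, 0, -8]
G^⊗4:
  [17, 4, 21, 5, 4]
  [27, 14, 31, 15, 14]
  [28, 15, 32, 16, 15]
  [29, 16, 33, 17, 16]
  [13, 0, 17, 2, 0]
Key observation: the optimum is the walk 2->4->3->1->4, with weight 6 + 9 + 4 + (-4) = 15.
Optimal value attained by: walk 2->4->3->1->4.
Answer: (G^⊗4)[2][4] = 15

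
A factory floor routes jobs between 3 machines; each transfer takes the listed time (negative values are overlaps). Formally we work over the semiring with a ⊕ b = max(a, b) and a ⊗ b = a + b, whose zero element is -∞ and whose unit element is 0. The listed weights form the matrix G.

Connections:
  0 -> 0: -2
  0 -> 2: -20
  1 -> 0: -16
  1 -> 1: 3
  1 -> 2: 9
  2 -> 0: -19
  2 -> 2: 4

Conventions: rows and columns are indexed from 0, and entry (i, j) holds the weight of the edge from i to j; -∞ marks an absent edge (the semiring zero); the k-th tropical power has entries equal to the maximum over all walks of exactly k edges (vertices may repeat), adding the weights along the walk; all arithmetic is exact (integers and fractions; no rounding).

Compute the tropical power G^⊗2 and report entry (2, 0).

G^⊗2:
  [-4, -∞, -16]
  [-10, 6, 13]
  [-15, -∞, 8]
Key observation: the optimum is the walk 2->2->0, with weight 4 + (-19) = -15.
Optimal value attained by: walk 2->2->0.
Answer: (G^⊗2)[2][0] = -15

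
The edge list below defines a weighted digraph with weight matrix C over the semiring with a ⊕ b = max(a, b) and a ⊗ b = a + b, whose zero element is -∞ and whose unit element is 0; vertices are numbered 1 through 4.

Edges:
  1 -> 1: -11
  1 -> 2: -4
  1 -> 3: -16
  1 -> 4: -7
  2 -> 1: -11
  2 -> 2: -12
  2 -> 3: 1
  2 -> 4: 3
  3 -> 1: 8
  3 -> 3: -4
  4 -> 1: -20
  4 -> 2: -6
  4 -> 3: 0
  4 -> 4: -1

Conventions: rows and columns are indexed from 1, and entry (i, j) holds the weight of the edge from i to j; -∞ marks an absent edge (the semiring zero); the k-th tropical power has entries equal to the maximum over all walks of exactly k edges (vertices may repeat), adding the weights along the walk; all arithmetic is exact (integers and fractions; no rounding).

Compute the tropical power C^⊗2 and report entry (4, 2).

C^⊗2:
  [-8, -13, -3, -1]
  [9, -3, 3, 2]
  [4, 4, -8, 1]
  [8, -7, -1, -2]
Key observation: the optimum is the walk 4->4->2, with weight (-1) + (-6) = -7.
Optimal value attained by: walk 4->4->2.
Answer: (C^⊗2)[4][2] = -7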